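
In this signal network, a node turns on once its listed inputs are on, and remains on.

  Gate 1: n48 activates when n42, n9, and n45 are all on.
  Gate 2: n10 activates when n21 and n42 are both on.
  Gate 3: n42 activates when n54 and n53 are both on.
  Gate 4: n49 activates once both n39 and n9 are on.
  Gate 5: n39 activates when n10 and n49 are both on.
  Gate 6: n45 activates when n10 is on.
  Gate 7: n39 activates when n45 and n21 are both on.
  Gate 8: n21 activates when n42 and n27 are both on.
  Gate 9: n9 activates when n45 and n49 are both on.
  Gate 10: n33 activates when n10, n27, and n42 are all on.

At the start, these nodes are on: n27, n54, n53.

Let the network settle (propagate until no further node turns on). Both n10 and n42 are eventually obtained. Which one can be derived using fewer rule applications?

n42: Gate 3: n54 and n53 on → n42 on. [1 rule application]
n10: n54 and n53 are on, so n42 activates (Gate 3). Gate 8: n42 and n27 on → n21 on. n21 and n42 are on, so n10 activates (Gate 2). [3 rule applications]
n42 needs fewer.

n42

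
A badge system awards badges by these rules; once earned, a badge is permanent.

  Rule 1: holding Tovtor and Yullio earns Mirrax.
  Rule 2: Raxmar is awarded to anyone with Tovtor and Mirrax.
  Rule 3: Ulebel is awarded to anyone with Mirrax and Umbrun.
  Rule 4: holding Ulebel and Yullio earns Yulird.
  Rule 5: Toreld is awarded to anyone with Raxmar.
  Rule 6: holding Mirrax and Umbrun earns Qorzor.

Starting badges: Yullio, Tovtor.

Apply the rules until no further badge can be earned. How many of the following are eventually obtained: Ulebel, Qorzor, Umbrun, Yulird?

0

Ulebel would need Mirrax and Umbrun (Rule 3), but Umbrun is never earned.
Qorzor would need Mirrax and Umbrun (Rule 6), but Umbrun is never earned.
No rule produces Umbrun, and it is not given.
Yulird would need Ulebel and Yullio (Rule 4), but Ulebel is never earned.
None of the 4 are reached.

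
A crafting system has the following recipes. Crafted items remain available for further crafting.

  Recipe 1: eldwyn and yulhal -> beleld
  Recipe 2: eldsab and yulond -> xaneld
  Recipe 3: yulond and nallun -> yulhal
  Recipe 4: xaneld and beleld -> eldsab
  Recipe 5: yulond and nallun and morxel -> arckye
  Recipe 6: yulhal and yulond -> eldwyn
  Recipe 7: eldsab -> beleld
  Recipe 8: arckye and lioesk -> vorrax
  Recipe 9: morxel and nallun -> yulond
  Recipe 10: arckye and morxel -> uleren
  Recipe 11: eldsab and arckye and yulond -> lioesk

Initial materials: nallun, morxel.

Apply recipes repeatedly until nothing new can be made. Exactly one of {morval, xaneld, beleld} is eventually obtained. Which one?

Using Recipe 9, morxel and nallun make yulond.
Using Recipe 3, yulond and nallun make yulhal.
Using Recipe 6, yulhal and yulond make eldwyn.
Using Recipe 1, eldwyn and yulhal make beleld.
xaneld would need eldsab and yulond (Recipe 2), but eldsab is never obtained. No rule produces morval, and it is not given.

beleld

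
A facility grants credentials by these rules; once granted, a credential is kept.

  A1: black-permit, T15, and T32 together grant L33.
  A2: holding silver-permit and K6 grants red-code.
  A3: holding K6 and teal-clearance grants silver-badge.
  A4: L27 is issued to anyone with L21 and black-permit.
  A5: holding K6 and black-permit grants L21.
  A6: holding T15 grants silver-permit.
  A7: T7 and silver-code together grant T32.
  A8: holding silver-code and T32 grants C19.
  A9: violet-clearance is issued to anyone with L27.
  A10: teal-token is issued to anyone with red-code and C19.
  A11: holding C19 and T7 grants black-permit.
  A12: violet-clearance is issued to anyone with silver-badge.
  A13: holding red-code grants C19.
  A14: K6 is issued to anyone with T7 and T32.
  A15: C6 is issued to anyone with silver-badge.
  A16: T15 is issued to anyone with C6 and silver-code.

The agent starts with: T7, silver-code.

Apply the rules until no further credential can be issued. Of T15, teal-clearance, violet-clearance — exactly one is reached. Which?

Holding T7 and silver-code grants T32 (A7).
Holding silver-code and T32 grants C19 (A8).
Holding T7 and T32 grants K6 (A14).
Holding C19 and T7 grants black-permit (A11).
Holding K6 and black-permit grants L21 (A5).
Holding L21 and black-permit grants L27 (A4).
Holding L27 grants violet-clearance (A9).
T15 would need C6 and silver-code (A16), but C6 is never granted. No rule produces teal-clearance, and it is not given.

violet-clearance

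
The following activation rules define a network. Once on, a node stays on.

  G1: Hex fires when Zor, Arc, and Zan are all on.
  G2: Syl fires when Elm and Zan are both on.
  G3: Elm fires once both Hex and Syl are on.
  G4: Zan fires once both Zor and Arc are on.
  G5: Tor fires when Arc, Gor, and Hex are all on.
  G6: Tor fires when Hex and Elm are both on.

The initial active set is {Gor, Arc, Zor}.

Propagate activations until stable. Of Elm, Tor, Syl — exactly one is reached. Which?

Zor and Arc are on, so Zan fires (G4).
G1: Zor, Arc, and Zan on → Hex on.
G5: Arc, Gor, and Hex on → Tor on.
Elm would need Hex and Syl (G3), but Syl never turns on. Syl would need Elm and Zan (G2), but Elm never turns on.

Tor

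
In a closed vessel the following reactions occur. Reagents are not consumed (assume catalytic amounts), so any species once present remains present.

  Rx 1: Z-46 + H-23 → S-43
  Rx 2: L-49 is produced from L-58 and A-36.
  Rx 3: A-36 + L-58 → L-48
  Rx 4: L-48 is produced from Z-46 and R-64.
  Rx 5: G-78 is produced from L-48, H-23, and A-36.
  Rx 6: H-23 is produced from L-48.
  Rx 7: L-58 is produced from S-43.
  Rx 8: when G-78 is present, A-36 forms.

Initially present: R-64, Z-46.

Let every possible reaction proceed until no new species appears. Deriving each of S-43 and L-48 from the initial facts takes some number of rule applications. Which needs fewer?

L-48

L-48: Z-46 and R-64 present → L-48 forms (Rx 4). [1 rule application]
S-43: Z-46 and R-64 present → L-48 forms (Rx 4). L-48 present → H-23 forms (Rx 6). Z-46 and H-23 present → S-43 forms (Rx 1). [3 rule applications]
L-48 needs fewer.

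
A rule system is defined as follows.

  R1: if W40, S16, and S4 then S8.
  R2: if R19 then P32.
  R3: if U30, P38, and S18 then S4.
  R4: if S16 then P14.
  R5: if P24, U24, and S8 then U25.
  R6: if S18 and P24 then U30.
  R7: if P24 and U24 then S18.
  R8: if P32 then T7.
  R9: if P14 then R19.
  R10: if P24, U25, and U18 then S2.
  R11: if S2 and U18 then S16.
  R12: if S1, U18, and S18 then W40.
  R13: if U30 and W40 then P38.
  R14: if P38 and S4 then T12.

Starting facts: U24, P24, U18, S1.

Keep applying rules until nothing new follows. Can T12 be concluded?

Yes

P24 and U24 hold, so S18 follows (R7).
From S18 and P24, R6 gives U30.
S1, U18, and S18 hold, so W40 follows (R12).
From U30 and W40, R13 gives P38.
U30, P38, and S18 hold, so S4 follows (R3).
P38 and S4 hold, so T12 follows (R14).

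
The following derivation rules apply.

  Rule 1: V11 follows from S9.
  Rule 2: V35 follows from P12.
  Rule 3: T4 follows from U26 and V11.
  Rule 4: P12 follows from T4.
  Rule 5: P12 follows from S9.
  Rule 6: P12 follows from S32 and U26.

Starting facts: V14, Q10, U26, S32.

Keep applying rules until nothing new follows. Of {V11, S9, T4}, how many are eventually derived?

V11 would need S9 (Rule 1), but S9 is never established.
No rule produces S9, and it is not given.
T4 would need U26 and V11 (Rule 3), but V11 is never established.
None of the 3 are reached.

0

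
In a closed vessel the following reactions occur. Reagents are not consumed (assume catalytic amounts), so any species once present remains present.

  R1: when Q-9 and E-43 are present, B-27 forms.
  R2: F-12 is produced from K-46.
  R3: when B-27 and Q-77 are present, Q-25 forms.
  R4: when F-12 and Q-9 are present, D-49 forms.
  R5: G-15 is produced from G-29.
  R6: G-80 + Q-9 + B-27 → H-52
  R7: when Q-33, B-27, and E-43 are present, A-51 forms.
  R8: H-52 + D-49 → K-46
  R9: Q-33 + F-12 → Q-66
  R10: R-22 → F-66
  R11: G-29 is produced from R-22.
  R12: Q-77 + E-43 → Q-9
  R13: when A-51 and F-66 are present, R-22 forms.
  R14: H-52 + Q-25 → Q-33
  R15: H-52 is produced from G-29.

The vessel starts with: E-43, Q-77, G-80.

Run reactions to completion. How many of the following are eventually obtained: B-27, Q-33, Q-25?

Q-77 and E-43 present → Q-9 forms (R12).
Q-9 and E-43 present → B-27 forms (R1).
G-80, Q-9, and B-27 present → H-52 forms (R6).
B-27 and Q-77 present → Q-25 forms (R3).
H-52 and Q-25 present → Q-33 forms (R14).
B-27: reached.
Q-33: reached.
Q-25: reached.
All 3 are reached.

3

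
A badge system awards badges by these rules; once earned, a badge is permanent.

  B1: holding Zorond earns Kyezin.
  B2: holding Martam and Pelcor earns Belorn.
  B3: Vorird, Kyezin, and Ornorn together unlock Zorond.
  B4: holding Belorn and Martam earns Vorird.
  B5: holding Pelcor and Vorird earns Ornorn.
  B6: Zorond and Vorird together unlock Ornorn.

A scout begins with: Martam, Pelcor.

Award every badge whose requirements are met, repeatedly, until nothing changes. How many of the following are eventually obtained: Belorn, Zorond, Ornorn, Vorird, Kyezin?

3

With Martam and Pelcor, Belorn is earned (B2).
With Belorn and Martam, Vorird is earned (B4).
With Pelcor and Vorird, Ornorn is earned (B5).
Belorn: reached.
Zorond would need Vorird, Kyezin, and Ornorn (B3), but Kyezin is never earned.
Ornorn: reached.
Vorird: reached.
Kyezin would need Zorond (B1), but Zorond is never earned.
Reached: Belorn, Ornorn, and Vorird — 3 of the 5.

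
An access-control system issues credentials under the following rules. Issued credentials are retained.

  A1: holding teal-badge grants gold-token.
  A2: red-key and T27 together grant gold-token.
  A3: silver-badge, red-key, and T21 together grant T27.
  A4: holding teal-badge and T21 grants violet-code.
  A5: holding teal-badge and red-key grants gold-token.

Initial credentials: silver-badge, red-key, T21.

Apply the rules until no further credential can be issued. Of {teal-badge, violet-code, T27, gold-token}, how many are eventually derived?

2

Holding silver-badge, red-key, and T21 grants T27 (A3).
Holding red-key and T27 grants gold-token (A2).
No rule produces teal-badge, and it is not given.
violet-code would need teal-badge and T21 (A4), but teal-badge is never granted.
T27: reached.
gold-token: reached.
Reached: T27 and gold-token — 2 of the 4.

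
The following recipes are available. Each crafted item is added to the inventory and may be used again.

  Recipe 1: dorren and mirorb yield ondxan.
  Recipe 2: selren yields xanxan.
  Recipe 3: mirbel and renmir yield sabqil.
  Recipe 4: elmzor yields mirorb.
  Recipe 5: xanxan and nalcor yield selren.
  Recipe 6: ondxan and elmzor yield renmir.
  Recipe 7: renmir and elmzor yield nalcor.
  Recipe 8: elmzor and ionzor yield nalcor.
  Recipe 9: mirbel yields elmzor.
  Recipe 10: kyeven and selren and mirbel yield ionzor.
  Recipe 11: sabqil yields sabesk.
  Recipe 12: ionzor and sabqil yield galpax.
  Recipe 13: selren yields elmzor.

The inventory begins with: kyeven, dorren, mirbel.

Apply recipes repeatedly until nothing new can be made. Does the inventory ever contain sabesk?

Using Recipe 9, mirbel makes elmzor.
elmzor → mirorb (Recipe 4).
dorren and mirorb → ondxan (Recipe 1).
Using Recipe 6, ondxan and elmzor make renmir.
mirbel and renmir → sabqil (Recipe 3).
Using Recipe 11, sabqil makes sabesk.

Yes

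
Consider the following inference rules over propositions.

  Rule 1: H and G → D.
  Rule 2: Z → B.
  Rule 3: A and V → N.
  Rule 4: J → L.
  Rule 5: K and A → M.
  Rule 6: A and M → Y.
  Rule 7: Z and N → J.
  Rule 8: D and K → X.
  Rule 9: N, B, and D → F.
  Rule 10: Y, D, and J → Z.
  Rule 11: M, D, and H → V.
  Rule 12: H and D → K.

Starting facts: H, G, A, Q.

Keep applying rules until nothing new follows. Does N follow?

From H and G, Rule 1 gives D.
H and D hold, so K follows (Rule 12).
K and A hold, so M follows (Rule 5).
From M, D, and H, Rule 11 gives V.
A and V hold, so N follows (Rule 3).

Yes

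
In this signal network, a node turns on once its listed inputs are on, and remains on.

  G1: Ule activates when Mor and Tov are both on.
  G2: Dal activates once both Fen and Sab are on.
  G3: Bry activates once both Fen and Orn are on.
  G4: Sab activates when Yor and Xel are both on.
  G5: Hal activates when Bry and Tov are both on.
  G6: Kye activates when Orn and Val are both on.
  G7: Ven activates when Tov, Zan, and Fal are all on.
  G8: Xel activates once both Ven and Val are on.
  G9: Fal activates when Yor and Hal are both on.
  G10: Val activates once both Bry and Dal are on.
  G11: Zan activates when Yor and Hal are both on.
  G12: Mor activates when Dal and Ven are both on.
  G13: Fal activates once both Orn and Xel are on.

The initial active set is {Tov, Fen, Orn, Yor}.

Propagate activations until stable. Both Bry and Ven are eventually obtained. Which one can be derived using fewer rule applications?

Bry

Bry: G3: Fen and Orn on → Bry on. [1 rule application]
Ven: G3: Fen and Orn on → Bry on. G5: Bry and Tov on → Hal on. G11: Yor and Hal on → Zan on. G9: Yor and Hal on → Fal on. Tov, Zan, and Fal are on, so Ven activates (G7). [5 rule applications]
Bry needs fewer.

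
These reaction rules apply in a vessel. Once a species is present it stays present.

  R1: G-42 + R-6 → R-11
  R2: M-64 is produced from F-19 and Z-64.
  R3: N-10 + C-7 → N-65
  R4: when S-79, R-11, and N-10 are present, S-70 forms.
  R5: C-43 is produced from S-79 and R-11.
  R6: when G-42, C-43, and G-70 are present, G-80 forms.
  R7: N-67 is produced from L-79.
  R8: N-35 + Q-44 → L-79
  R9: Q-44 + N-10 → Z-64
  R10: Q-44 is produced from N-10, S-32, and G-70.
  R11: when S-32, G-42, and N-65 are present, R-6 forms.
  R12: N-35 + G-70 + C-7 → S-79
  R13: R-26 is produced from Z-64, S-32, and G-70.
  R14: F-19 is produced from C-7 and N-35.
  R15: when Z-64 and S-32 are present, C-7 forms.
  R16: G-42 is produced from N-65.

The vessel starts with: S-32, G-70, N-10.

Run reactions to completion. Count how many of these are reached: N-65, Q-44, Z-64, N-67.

N-10, S-32, and G-70 present → Q-44 forms (R10).
Q-44 and N-10 present → Z-64 forms (R9).
Z-64 and S-32 present → C-7 forms (R15).
N-10 and C-7 present → N-65 forms (R3).
N-65: reached.
Q-44: reached.
Z-64: reached.
N-67 would need L-79 (R7), but L-79 never forms.
Reached: N-65, Q-44, and Z-64 — 3 of the 4.

3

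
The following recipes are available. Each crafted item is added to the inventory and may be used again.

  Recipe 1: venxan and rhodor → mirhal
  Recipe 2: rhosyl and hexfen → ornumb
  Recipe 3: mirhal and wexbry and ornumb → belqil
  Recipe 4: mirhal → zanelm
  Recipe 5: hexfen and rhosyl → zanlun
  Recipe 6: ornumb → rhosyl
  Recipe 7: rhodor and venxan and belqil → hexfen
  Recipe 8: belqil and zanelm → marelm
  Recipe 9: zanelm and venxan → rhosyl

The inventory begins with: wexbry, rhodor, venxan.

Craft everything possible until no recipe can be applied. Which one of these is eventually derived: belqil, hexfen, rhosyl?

rhosyl

Using Recipe 1, venxan and rhodor make mirhal.
mirhal → zanelm (Recipe 4).
zanelm and venxan → rhosyl (Recipe 9).
hexfen would need rhodor, venxan, and belqil (Recipe 7), but belqil is never obtained. belqil would need mirhal, wexbry, and ornumb (Recipe 3), but ornumb is never obtained.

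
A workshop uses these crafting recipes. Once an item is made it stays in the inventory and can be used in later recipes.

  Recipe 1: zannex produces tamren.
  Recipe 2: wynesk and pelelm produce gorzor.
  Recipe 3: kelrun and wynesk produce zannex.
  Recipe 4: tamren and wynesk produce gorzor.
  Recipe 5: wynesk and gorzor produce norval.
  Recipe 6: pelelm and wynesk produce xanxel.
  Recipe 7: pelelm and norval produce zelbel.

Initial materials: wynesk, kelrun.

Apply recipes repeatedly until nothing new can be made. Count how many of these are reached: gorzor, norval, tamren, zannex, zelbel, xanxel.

kelrun and wynesk → zannex (Recipe 3).
zannex → tamren (Recipe 1).
tamren and wynesk → gorzor (Recipe 4).
wynesk and gorzor → norval (Recipe 5).
gorzor: reached.
norval: reached.
tamren: reached.
zannex: reached.
zelbel would need pelelm and norval (Recipe 7), but pelelm is never obtained.
xanxel would need pelelm and wynesk (Recipe 6), but pelelm is never obtained.
Reached: gorzor, norval, tamren, and zannex — 4 of the 6.

4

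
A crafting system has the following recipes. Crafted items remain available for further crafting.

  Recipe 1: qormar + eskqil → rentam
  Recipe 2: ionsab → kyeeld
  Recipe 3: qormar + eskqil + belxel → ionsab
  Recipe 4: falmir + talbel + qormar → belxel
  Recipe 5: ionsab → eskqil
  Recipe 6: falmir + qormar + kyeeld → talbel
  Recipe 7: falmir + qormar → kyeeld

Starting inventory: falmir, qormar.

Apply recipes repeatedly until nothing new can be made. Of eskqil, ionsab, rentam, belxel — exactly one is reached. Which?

belxel

Using Recipe 7, falmir and qormar make kyeeld.
falmir + qormar + kyeeld → talbel (Recipe 6).
Using Recipe 4, falmir, talbel, and qormar make belxel.
eskqil would need ionsab (Recipe 5), but ionsab is never obtained. ionsab would need qormar, eskqil, and belxel (Recipe 3), but eskqil is never obtained. rentam would need qormar and eskqil (Recipe 1), but eskqil is never obtained.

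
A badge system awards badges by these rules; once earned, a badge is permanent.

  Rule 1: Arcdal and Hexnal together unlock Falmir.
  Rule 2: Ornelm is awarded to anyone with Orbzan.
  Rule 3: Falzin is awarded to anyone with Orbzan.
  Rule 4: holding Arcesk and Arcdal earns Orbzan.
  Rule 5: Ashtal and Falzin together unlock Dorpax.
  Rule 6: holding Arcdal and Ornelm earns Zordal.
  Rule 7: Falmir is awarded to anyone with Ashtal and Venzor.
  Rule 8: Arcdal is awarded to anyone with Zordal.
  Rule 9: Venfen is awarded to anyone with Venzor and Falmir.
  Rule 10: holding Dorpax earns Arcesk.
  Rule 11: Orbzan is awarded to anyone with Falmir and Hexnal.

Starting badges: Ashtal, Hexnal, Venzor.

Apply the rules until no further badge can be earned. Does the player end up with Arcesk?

Yes

With Ashtal and Venzor, Falmir is earned (Rule 7).
With Falmir and Hexnal, Orbzan is earned (Rule 11).
With Orbzan, Falzin is earned (Rule 3).
With Ashtal and Falzin, Dorpax is earned (Rule 5).
With Dorpax, Arcesk is earned (Rule 10).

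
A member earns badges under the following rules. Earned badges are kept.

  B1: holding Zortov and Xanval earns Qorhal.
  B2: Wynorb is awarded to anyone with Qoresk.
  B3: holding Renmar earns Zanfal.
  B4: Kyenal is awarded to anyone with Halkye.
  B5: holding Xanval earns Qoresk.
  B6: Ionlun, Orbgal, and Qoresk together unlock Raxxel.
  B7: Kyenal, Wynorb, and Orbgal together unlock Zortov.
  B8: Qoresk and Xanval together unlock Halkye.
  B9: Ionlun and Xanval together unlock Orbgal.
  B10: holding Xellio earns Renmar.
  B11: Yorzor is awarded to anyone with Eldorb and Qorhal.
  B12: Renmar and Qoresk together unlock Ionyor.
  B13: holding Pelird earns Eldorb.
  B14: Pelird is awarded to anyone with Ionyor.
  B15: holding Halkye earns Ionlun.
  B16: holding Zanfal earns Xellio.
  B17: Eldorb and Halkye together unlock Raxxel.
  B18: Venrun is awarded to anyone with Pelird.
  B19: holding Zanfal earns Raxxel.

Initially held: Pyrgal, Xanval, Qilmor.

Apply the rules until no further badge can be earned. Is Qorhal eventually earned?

With Xanval, Qoresk is earned (B5).
With Qoresk, Wynorb is earned (B2).
With Qoresk and Xanval, Halkye is earned (B8).
With Halkye, Kyenal is earned (B4).
With Halkye, Ionlun is earned (B15).
With Ionlun and Xanval, Orbgal is earned (B9).
With Kyenal, Wynorb, and Orbgal, Zortov is earned (B7).
With Zortov and Xanval, Qorhal is earned (B1).

Yes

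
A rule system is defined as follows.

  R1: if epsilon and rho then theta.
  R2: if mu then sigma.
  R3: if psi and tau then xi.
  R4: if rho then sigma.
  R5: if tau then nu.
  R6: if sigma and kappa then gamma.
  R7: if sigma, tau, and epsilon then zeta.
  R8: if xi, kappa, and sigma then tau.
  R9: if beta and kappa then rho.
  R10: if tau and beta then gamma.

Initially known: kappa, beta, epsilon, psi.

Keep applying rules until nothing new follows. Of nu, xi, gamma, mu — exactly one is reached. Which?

gamma

From beta and kappa, R9 gives rho.
rho holds, so sigma follows (R4).
From sigma and kappa, R6 gives gamma.
nu would need tau (R5), but tau is never established. xi would need psi and tau (R3), but tau is never established. No rule produces mu, and it is not given.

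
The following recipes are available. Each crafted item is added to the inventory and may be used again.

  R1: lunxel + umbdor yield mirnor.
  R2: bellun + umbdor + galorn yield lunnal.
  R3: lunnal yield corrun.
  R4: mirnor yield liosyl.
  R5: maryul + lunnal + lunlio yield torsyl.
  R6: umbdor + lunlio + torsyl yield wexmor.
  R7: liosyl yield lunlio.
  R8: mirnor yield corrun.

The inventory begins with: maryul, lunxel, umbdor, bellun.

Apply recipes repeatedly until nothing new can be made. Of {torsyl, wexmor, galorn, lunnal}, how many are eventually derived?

torsyl would need maryul, lunnal, and lunlio (R5), but lunnal is never obtained.
wexmor would need umbdor, lunlio, and torsyl (R6), but torsyl is never obtained.
No rule produces galorn, and it is not given.
lunnal would need bellun, umbdor, and galorn (R2), but galorn is never obtained.
None of the 4 are reached.

0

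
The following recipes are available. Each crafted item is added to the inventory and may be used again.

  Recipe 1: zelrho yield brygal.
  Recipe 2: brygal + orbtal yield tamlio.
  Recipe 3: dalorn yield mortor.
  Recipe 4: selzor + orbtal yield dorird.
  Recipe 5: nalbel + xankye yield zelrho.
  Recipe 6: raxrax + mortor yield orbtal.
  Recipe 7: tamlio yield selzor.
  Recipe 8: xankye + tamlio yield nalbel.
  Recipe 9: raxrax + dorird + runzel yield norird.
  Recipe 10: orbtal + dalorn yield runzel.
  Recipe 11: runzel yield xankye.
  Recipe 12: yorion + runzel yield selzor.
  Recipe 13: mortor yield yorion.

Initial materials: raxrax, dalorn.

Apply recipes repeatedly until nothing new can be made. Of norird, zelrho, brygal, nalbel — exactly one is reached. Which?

norird

Using Recipe 3, dalorn makes mortor.
raxrax + mortor → orbtal (Recipe 6).
mortor → yorion (Recipe 13).
orbtal + dalorn → runzel (Recipe 10).
yorion + runzel → selzor (Recipe 12).
selzor + orbtal → dorird (Recipe 4).
raxrax + dorird + runzel → norird (Recipe 9).
zelrho would need nalbel and xankye (Recipe 5), but nalbel is never obtained. nalbel would need xankye and tamlio (Recipe 8), but tamlio is never obtained. brygal would need zelrho (Recipe 1), but zelrho is never obtained.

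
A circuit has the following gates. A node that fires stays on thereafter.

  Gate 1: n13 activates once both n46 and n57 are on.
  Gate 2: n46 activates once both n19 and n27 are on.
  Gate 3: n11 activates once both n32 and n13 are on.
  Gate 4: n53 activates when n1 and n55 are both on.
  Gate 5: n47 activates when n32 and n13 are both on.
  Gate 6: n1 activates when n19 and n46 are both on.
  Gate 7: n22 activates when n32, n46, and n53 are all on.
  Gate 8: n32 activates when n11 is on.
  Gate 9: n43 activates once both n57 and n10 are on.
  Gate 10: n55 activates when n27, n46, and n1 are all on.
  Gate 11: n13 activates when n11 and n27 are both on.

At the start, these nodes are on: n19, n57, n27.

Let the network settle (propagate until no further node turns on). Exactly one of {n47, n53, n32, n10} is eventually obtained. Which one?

Gate 2: n19 and n27 on → n46 on.
Gate 6: n19 and n46 on → n1 on.
Gate 10: n27, n46, and n1 on → n55 on.
n1 and n55 are on, so n53 activates (Gate 4).
No rule produces n10, and it is not given. n47 would need n32 and n13 (Gate 5), but n32 never turns on. n32 would need n11 (Gate 8), but n11 never turns on.

n53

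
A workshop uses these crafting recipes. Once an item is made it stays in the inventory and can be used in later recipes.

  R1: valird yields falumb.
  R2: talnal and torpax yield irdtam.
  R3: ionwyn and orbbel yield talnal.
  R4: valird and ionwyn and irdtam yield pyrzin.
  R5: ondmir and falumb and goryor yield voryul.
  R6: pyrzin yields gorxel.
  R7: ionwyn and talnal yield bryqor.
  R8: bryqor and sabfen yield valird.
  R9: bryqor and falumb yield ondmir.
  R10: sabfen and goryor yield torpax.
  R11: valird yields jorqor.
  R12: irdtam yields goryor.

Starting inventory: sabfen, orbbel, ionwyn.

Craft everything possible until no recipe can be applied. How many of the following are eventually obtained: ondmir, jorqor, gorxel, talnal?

3

Using R3, ionwyn and orbbel make talnal.
ionwyn and talnal → bryqor (R7).
bryqor and sabfen → valird (R8).
Using R11, valird makes jorqor.
valird → falumb (R1).
bryqor and falumb → ondmir (R9).
ondmir: reached.
jorqor: reached.
gorxel would need pyrzin (R6), but pyrzin is never obtained.
talnal: reached.
Reached: ondmir, jorqor, and talnal — 3 of the 4.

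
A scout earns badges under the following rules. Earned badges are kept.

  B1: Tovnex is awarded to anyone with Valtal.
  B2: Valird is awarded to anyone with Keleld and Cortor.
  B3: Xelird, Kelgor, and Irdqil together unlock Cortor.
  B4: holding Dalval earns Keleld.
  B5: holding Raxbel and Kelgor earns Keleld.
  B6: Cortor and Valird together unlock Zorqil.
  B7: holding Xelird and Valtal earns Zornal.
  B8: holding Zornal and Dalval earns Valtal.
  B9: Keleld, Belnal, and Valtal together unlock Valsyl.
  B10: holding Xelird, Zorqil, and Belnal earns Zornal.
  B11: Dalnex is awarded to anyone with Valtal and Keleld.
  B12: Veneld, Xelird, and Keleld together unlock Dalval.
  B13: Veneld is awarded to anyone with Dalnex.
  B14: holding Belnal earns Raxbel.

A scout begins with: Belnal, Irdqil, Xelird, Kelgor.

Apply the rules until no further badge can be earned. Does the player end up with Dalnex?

No

Dalnex would need Valtal and Keleld (B11), but Valtal is never earned.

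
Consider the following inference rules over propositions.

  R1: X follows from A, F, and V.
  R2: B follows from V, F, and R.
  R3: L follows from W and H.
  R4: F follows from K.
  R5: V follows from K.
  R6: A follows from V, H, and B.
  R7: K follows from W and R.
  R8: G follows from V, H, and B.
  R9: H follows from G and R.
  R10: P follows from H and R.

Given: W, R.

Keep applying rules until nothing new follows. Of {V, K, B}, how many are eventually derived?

3

W and R hold, so K follows (R7).
K holds, so V follows (R5).
From K, R4 gives F.
From V, F, and R, R2 gives B.
V: reached.
K: reached.
B: reached.
All 3 are reached.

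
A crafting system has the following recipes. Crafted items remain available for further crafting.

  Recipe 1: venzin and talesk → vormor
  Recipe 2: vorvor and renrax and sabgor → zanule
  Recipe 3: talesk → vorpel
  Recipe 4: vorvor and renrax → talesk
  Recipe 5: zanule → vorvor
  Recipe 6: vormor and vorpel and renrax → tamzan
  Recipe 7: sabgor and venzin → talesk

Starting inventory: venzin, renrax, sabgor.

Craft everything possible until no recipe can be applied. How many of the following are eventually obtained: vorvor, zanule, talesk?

1

Using Recipe 7, sabgor and venzin make talesk.
vorvor would need zanule (Recipe 5), but zanule is never obtained.
zanule would need vorvor, renrax, and sabgor (Recipe 2), but vorvor is never obtained.
talesk: reached.
Reached: talesk — 1 of the 3.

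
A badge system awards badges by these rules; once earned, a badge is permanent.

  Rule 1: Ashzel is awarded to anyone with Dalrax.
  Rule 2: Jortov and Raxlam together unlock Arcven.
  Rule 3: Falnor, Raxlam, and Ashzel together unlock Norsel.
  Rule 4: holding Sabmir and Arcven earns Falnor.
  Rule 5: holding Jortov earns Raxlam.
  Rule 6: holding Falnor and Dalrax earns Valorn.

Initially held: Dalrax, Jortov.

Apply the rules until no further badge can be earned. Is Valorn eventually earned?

No

Valorn would need Falnor and Dalrax (Rule 6), but Falnor is never earned.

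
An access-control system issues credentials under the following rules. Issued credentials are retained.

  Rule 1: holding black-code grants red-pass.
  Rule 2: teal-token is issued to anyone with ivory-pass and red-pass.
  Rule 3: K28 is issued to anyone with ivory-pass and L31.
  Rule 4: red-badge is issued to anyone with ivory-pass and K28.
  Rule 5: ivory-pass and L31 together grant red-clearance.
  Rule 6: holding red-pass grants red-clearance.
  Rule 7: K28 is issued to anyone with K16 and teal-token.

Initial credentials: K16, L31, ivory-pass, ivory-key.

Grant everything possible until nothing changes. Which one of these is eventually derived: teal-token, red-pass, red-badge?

red-badge

Holding ivory-pass and L31 grants K28 (Rule 3).
Holding ivory-pass and K28 grants red-badge (Rule 4).
teal-token would need ivory-pass and red-pass (Rule 2), but red-pass is never granted. red-pass would need black-code (Rule 1), but black-code is never granted.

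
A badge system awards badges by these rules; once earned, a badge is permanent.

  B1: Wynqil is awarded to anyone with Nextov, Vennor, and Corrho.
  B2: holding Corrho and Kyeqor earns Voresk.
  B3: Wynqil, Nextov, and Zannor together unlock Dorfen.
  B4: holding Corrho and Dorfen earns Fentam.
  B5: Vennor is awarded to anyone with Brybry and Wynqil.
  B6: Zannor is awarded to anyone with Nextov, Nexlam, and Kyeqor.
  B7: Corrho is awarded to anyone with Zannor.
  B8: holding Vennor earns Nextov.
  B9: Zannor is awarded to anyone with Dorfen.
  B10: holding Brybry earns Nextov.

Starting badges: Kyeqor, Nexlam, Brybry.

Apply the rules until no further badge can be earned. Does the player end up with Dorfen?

No

Dorfen would need Wynqil, Nextov, and Zannor (B3), but Wynqil is never earned.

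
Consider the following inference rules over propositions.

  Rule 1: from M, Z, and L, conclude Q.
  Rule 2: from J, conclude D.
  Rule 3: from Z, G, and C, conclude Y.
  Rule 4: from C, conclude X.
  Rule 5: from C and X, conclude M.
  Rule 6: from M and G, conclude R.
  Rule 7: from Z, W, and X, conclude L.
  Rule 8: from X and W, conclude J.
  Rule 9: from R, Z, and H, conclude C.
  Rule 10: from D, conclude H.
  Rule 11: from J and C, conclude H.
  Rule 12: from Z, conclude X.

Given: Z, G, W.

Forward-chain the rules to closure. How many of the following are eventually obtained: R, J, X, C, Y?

From Z, Rule 12 gives X.
From X and W, Rule 8 gives J.
R would need M and G (Rule 6), but M is never established.
J: reached.
X: reached.
C would need R, Z, and H (Rule 9), but R is never established.
Y would need Z, G, and C (Rule 3), but C is never established.
Reached: J and X — 2 of the 5.

2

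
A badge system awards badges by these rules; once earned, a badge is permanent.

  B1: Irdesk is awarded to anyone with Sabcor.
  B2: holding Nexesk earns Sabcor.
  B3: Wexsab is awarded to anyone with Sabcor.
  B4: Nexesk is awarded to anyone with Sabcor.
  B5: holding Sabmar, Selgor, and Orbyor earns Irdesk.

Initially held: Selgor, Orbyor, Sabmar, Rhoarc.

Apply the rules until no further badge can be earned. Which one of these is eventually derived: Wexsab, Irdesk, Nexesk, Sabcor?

Irdesk

With Sabmar, Selgor, and Orbyor, Irdesk is earned (B5).
Sabcor would need Nexesk (B2), but Nexesk is never earned. Wexsab would need Sabcor (B3), but Sabcor is never earned. Nexesk would need Sabcor (B4), but Sabcor is never earned.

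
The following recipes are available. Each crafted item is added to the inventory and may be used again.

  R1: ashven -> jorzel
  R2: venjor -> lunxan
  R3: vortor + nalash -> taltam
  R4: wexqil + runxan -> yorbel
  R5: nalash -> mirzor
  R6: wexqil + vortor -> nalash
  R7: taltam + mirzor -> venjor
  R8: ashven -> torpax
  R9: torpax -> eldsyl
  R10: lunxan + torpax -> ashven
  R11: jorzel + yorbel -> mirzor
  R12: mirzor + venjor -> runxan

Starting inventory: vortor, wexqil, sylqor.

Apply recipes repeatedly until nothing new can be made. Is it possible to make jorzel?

No

jorzel would need ashven (R1), but ashven is never obtained.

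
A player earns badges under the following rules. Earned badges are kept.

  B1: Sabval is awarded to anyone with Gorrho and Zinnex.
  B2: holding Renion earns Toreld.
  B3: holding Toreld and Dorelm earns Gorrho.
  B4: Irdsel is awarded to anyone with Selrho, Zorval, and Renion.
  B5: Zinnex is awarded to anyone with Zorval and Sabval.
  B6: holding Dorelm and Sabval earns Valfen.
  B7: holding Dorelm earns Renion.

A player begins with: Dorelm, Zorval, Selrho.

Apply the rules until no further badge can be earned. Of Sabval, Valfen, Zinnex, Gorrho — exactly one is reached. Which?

Gorrho

With Dorelm, Renion is earned (B7).
With Renion, Toreld is earned (B2).
With Toreld and Dorelm, Gorrho is earned (B3).
Sabval would need Gorrho and Zinnex (B1), but Zinnex is never earned. Zinnex would need Zorval and Sabval (B5), but Sabval is never earned. Valfen would need Dorelm and Sabval (B6), but Sabval is never earned.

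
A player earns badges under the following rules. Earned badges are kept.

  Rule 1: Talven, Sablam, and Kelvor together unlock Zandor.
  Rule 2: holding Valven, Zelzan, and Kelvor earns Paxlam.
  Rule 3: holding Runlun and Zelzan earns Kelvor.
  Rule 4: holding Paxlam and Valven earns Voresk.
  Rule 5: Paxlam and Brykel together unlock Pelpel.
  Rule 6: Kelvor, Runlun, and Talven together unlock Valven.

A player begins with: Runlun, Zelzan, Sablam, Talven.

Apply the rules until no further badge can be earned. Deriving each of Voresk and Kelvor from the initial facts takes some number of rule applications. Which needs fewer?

Kelvor

Kelvor: With Runlun and Zelzan, Kelvor is earned (Rule 3). [1 rule application]
Voresk: With Runlun and Zelzan, Kelvor is earned (Rule 3). With Kelvor, Runlun, and Talven, Valven is earned (Rule 6). With Valven, Zelzan, and Kelvor, Paxlam is earned (Rule 2). With Paxlam and Valven, Voresk is earned (Rule 4). [4 rule applications]
Kelvor needs fewer.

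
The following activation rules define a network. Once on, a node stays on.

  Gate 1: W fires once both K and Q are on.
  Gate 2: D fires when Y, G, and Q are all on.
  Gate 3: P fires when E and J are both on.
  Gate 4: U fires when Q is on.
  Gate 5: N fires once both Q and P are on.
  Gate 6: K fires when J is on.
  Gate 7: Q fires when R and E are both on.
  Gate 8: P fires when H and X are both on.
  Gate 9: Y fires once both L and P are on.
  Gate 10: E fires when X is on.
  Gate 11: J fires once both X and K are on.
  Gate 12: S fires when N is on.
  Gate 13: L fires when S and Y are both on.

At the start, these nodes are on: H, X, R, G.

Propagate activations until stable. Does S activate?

Yes

X is on, so E fires (Gate 10).
H and X are on, so P fires (Gate 8).
Gate 7: R and E on → Q on.
Q and P are on, so N fires (Gate 5).
N is on, so S fires (Gate 12).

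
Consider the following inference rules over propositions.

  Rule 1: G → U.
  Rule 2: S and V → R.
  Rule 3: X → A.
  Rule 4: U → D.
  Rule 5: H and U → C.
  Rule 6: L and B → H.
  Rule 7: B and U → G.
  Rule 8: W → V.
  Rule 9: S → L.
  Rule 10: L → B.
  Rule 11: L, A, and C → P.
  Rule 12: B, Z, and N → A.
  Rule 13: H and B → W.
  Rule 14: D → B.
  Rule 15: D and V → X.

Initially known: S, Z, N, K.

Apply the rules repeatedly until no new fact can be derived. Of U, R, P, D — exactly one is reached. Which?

R

S holds, so L follows (Rule 9).
From L, Rule 10 gives B.
From L and B, Rule 6 gives H.
From H and B, Rule 13 gives W.
W holds, so V follows (Rule 8).
S and V hold, so R follows (Rule 2).
D would need U (Rule 4), but U is never established. P would need L, A, and C (Rule 11), but C is never established. U would need G (Rule 1), but G is never established.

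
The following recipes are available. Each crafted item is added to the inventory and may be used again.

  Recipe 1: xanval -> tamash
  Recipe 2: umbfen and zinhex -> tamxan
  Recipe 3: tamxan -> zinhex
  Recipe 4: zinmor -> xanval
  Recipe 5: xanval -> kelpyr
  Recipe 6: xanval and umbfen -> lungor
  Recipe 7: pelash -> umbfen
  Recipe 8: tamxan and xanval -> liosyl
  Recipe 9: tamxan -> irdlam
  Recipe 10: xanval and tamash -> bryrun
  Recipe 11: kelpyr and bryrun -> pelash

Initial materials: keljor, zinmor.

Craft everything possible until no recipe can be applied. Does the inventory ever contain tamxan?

No

tamxan would need umbfen and zinhex (Recipe 2), but zinhex is never obtained.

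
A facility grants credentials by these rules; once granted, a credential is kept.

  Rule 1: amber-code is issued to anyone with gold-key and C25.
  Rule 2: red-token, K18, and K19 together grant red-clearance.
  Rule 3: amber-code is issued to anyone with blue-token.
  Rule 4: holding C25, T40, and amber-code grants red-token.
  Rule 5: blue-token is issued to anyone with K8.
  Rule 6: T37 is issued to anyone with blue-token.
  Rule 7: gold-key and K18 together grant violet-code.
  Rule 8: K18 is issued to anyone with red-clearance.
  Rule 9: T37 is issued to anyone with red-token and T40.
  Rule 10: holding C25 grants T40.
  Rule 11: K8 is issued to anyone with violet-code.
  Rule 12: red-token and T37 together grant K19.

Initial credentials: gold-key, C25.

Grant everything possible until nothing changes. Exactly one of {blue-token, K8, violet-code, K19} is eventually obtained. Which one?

K19

Holding gold-key and C25 grants amber-code (Rule 1).
Holding C25 grants T40 (Rule 10).
Holding C25, T40, and amber-code grants red-token (Rule 4).
Holding red-token and T40 grants T37 (Rule 9).
Holding red-token and T37 grants K19 (Rule 12).
violet-code would need gold-key and K18 (Rule 7), but K18 is never granted. blue-token would need K8 (Rule 5), but K8 is never granted. K8 would need violet-code (Rule 11), but violet-code is never granted.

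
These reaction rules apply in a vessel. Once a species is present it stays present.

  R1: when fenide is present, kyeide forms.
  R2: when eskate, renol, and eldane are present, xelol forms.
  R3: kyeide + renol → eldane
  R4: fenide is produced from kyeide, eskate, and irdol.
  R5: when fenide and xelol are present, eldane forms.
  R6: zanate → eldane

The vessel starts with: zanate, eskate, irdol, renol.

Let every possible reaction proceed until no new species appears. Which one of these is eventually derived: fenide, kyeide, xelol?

zanate present → eldane forms (R6).
eskate, renol, and eldane present → xelol forms (R2).
kyeide would need fenide (R1), but fenide never forms. fenide would need kyeide, eskate, and irdol (R4), but kyeide never forms.

xelol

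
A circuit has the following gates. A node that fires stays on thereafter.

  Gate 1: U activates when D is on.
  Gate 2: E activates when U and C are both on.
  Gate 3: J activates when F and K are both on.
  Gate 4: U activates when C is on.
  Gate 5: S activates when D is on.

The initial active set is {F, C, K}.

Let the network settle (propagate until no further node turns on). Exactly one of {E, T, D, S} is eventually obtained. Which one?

E

C is on, so U activates (Gate 4).
Gate 2: U and C on → E on.
No rule produces T, and it is not given. S would need D (Gate 5), but D never turns on. No rule produces D, and it is not given.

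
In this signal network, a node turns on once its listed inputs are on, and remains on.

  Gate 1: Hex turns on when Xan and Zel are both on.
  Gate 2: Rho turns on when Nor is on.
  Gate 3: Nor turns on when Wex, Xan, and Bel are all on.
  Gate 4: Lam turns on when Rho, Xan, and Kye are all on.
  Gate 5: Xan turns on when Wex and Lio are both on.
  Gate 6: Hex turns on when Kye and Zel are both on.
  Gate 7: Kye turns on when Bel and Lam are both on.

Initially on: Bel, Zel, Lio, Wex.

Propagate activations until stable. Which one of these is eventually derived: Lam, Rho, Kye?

Wex and Lio are on, so Xan turns on (Gate 5).
Gate 3: Wex, Xan, and Bel on → Nor on.
Gate 2: Nor on → Rho on.
Kye would need Bel and Lam (Gate 7), but Lam never turns on. Lam would need Rho, Xan, and Kye (Gate 4), but Kye never turns on.

Rho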